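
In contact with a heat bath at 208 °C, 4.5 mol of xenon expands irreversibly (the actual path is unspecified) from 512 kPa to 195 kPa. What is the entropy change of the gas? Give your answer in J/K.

ΔS_gas = 36.1 J/K

Entropy is a state function, so ΔS_gas depends only on the end states.
For an isothermal ideal gas ΔS_gas = nR ln(P₁/P₂) = 4.5 × 8.314 × ln(512/195) = 36.1 J/K.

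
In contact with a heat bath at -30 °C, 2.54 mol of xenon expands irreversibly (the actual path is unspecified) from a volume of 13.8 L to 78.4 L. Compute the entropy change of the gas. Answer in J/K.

ΔS_gas = 36.7 J/K

Entropy is a state function, so ΔS_gas depends only on the end states.
For an isothermal ideal gas ΔS_gas = nR ln(V₂/V₁) = 2.54 × 8.314 × ln(78.4/13.8) = 36.7 J/K.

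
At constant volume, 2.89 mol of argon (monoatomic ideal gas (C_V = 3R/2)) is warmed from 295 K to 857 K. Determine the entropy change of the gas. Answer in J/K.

ΔS = 38.4 J/K

At constant volume, ΔS = nC_V ln(T₂/T₁) with C_V = 3R/2 = 12.47 J mol⁻¹ K⁻¹.
ΔS = 2.89 × 12.47 × ln(857/295) = 38.4 J/K.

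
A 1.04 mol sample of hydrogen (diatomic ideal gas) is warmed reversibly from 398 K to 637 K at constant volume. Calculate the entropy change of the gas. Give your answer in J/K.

At constant volume, ΔS = nC_V ln(T₂/T₁) with C_V = 5R/2 = 20.79 J mol⁻¹ K⁻¹.
ΔS = 1.04 × 20.79 × ln(637/398) = 10.2 J/K.

ΔS = 10.2 J/K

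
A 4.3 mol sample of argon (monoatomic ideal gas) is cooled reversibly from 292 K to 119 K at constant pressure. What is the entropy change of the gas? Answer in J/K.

ΔS = -80.2 J/K

At constant pressure, ΔS = nC_p ln(T₂/T₁) with C_p = 5R/2 = 20.79 J mol⁻¹ K⁻¹.
ΔS = 4.3 × 20.79 × ln(119/292) = -80.2 J/K.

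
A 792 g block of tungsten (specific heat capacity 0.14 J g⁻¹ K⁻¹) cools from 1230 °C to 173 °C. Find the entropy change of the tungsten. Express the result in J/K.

ΔS = -135 J/K

In kelvin: T₁ = 1503.15 K, T₂ = 446.15 K. ΔS = ∫dQ_rev/T = m c ln(T₂/T₁) = 792 × 0.14 × ln(446.15/1503.15) = -135 J/K.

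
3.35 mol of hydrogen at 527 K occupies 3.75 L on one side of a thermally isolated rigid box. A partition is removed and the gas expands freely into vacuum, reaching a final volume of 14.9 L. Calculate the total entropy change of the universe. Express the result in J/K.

For an ideal gas in free expansion Q = 0 and W = 0, so T is unchanged.
Entropy is a state function; using a reversible isothermal path, ΔS_gas = nR ln(V₂/V₁) = 3.35 × 8.314 × ln(14.9/3.75) = 38.4 J/K.
The insulated surroundings exchange no heat, so ΔS_surr = 0 and ΔS_universe = ΔS_gas.

ΔS_universe = 38.4 J/K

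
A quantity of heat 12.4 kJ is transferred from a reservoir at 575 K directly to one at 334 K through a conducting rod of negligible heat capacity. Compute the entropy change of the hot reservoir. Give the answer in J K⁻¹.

The hot reservoir loses heat Q, so ΔS_hot = −Q/T_H = −12400/575 = -21.6 J/K.

ΔS_hot = -21.6 J/K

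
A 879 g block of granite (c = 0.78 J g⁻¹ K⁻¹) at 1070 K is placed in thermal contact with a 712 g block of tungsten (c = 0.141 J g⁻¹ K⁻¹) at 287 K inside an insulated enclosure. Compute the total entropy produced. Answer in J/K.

ΔS_total = 55 J/K

Energy balance: T_f = (m₁c₁T₁ + m₂c₂T₂)/(m₁c₁ + m₂c₂) = 969.99 K.
ΔS₁ = m₁c₁ ln(T_f/T₁) = 685.62 × ln(969.99/1070) = -67.28 J/K.
ΔS₂ = m₂c₂ ln(T_f/T₂) = 100.392 × ln(969.99/287) = 122.3 J/K.
ΔS_total = -67.28 + 122.3 = 55 J/K.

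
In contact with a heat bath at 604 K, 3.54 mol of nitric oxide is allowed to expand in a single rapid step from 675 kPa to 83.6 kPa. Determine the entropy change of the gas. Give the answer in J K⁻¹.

ΔS_gas = 61.5 J/K

Entropy is a state function, so ΔS_gas depends only on the end states.
For an isothermal ideal gas ΔS_gas = nR ln(P₁/P₂) = 3.54 × 8.314 × ln(675/83.6) = 61.5 J/K.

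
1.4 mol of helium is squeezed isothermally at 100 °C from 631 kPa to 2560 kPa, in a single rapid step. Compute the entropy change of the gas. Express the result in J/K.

ΔS_gas = -16.3 J/K

Entropy is a state function, so ΔS_gas depends only on the end states.
For an isothermal ideal gas ΔS_gas = nR ln(P₁/P₂) = 1.4 × 8.314 × ln(631/2560) = -16.3 J/K.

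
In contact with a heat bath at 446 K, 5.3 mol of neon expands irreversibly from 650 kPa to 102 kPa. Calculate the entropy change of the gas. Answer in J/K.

Entropy is a state function, so ΔS_gas depends only on the end states.
For an isothermal ideal gas ΔS_gas = nR ln(P₁/P₂) = 5.3 × 8.314 × ln(650/102) = 81.6 J/K.

ΔS_gas = 81.6 J/K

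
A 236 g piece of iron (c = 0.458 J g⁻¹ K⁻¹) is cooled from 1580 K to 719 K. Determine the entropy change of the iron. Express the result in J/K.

ΔS = -85.1 J/K

ΔS = ∫dQ_rev/T = m c ln(T₂/T₁) = 236 × 0.458 × ln(719/1580) = -85.1 J/K.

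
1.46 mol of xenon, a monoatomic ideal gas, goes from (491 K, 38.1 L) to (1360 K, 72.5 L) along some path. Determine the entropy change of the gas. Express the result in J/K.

ΔS = 26.4 J/K

Entropy is a state function: ΔS = nC_V ln(T₂/T₁) + nR ln(V₂/V₁), with C_V = 3R/2 = 12.47 J mol⁻¹ K⁻¹ for a monoatomic ideal gas.
ΔS = 1.46 × [12.47 × ln(1360/491) + 8.314 × ln(72.5/38.1)] = 26.4 J/K.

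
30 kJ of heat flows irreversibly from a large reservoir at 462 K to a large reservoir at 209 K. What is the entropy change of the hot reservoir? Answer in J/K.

The hot reservoir loses heat Q, so ΔS_hot = −Q/T_H = −30000/462 = -64.9 J/K.

ΔS_hot = -64.9 J/K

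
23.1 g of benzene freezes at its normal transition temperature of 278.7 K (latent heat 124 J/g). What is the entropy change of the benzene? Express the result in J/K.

ΔS = -10.3 J/K

Heat released by the substance: Q = −mL = −23.1 × 124 = −2864.4 J.
At constant T, ΔS = Q_rev/T = −2864.4 / 278.7 = -10.3 J/K.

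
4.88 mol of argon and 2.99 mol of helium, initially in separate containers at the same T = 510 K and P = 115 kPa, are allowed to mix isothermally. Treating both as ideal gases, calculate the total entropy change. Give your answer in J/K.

ΔS_mix = 43.4 J/K

Mole fractions: x_A = 4.88/7.87 = 0.62, x_B = 0.38.
ΔS_mix = −R(n_A ln x_A + n_B ln x_B) = −8.314 × (4.88 ln 0.62 + 2.99 ln 0.38) = 43.4 J/K.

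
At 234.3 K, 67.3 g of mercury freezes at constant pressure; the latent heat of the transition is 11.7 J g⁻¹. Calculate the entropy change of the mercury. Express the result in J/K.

Heat released by the substance: Q = −mL = −67.3 × 11.7 = −787.41 J.
At constant T, ΔS = Q_rev/T = −787.41 / 234.3 = -3.36 J/K.

ΔS = -3.36 J/K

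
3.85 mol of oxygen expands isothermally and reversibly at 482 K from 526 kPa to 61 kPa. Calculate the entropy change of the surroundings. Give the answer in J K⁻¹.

ΔS_surr = -69 J/K

For an isothermal ideal gas ΔS_gas = nR ln(P₁/P₂) = 3.85 × 8.314 × ln(526/61) = 69 J/K.
The process is reversible, so ΔS_surr = −ΔS_gas = -69 J/K and ΔS_universe = 0.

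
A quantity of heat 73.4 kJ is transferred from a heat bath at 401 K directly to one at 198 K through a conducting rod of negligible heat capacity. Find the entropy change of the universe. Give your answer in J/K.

ΔS_total = 188 J/K

ΔS_hot = −Q/T_H = −73400/401 = -183 J/K and ΔS_cold = +Q/T_C = 73400/198 = 370.7 J/K.
ΔS_total = -183 + 370.7 = 188 J/K, positive as the second law requires.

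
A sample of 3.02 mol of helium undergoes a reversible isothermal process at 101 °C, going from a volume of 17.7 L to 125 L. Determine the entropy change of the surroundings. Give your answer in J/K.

ΔS_surr = -49.1 J/K

For an isothermal ideal gas ΔS_gas = nR ln(V₂/V₁) = 3.02 × 8.314 × ln(125/17.7) = 49.1 J/K.
The process is reversible, so ΔS_surr = −ΔS_gas = -49.1 J/K and ΔS_universe = 0.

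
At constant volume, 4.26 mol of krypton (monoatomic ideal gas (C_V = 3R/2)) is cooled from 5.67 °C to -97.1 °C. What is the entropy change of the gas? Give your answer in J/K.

In kelvin: T₁ = 278.82 K, T₂ = 176.05 K. At constant volume, ΔS = nC_V ln(T₂/T₁) with C_V = 3R/2 = 12.47 J mol⁻¹ K⁻¹.
ΔS = 4.26 × 12.47 × ln(176.05/278.82) = -24.4 J/K.

ΔS = -24.4 J/K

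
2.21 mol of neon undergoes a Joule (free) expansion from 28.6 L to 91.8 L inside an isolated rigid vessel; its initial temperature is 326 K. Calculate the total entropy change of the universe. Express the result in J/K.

ΔS_universe = 21.4 J/K

No heat is exchanged and no work is done, so the ideal-gas temperature stays constant.
Entropy is a state function; using a reversible isothermal path, ΔS_gas = nR ln(V₂/V₁) = 2.21 × 8.314 × ln(91.8/28.6) = 21.4 J/K.
The insulated surroundings exchange no heat, so ΔS_surr = 0 and ΔS_universe = ΔS_gas.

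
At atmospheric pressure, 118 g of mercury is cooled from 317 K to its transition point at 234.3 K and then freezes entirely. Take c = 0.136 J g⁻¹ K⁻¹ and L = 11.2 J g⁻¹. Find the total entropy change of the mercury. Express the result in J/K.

ΔS = -10.5 J/K

Cooling step: ΔS₁ = m c ln(T_tr/T_i) = 118 × 0.136 × ln(234.3/317) = -4.851 J/K.
Phase change: ΔS₂ = −mL/T_tr = −118 × 11.2 / 234.3 = -5.641 J/K.
ΔS_total = (-4.851) + (-5.641) = -10.5 J/K.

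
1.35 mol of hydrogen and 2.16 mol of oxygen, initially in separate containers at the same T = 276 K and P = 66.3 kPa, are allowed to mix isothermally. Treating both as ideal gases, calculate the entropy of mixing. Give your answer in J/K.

Mole fractions: x_A = 1.35/3.51 = 0.385, x_B = 0.615.
ΔS_mix = −R(n_A ln x_A + n_B ln x_B) = −8.314 × (1.35 ln 0.385 + 2.16 ln 0.615) = 19.4 J/K.

ΔS_mix = 19.4 J/K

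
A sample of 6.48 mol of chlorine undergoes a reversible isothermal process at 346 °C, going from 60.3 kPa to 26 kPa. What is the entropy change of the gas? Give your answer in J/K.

For an isothermal ideal gas ΔS_gas = nR ln(P₁/P₂) = 6.48 × 8.314 × ln(60.3/26) = 45.3 J/K.

ΔS_gas = 45.3 J/K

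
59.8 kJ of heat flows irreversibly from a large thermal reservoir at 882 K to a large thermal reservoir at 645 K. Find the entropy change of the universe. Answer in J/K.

ΔS_total = 24.9 J/K

ΔS_hot = −Q/T_H = −59800/882 = -67.8 J/K and ΔS_cold = +Q/T_C = 59800/645 = 92.71 J/K.
ΔS_total = -67.8 + 92.71 = 24.9 J/K, positive as the second law requires.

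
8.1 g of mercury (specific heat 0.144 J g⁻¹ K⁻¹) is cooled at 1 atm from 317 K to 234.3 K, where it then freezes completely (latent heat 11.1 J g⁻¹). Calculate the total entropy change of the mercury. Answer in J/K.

Cooling step: ΔS₁ = m c ln(T_tr/T_i) = 8.1 × 0.144 × ln(234.3/317) = -0.3526 J/K.
Phase change: ΔS₂ = −mL/T_tr = −8.1 × 11.1 / 234.3 = -0.3837 J/K.
ΔS_total = (-0.3526) + (-0.3837) = -0.736 J/K.

ΔS = -0.736 J/K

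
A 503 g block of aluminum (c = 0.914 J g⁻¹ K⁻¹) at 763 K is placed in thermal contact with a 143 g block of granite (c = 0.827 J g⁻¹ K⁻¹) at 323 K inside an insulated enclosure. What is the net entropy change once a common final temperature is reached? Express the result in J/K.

Energy balance: T_f = (m₁c₁T₁ + m₂c₂T₂)/(m₁c₁ + m₂c₂) = 672.97 K.
ΔS₁ = m₁c₁ ln(T_f/T₁) = 459.742 × ln(672.97/763) = -57.72 J/K.
ΔS₂ = m₂c₂ ln(T_f/T₂) = 118.261 × ln(672.97/323) = 86.81 J/K.
ΔS_total = -57.72 + 86.81 = 29.1 J/K.

ΔS_total = 29.1 J/K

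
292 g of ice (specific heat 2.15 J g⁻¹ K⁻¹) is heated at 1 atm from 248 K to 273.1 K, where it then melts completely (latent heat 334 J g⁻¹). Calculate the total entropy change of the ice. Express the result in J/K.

Warming step: ΔS₁ = m c ln(T_tr/T_i) = 292 × 2.15 × ln(273.1/248) = 60.53 J/K.
Phase change: ΔS₂ = +mL/T_tr = 292 × 334 / 273.1 = 357.1 J/K.
ΔS_total = (60.53) + (357.1) = 418 J/K.

ΔS = 418 J/K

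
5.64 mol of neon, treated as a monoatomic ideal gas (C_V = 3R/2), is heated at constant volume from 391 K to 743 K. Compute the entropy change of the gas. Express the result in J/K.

ΔS = 45.2 J/K

At constant volume, ΔS = nC_V ln(T₂/T₁) with C_V = 3R/2 = 12.47 J mol⁻¹ K⁻¹.
ΔS = 5.64 × 12.47 × ln(743/391) = 45.2 J/K.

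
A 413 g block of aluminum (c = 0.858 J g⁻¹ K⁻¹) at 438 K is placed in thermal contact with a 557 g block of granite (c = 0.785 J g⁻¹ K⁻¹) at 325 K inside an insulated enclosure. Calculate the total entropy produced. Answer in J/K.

Energy balance: T_f = (m₁c₁T₁ + m₂c₂T₂)/(m₁c₁ + m₂c₂) = 375.58 K.
ΔS₁ = m₁c₁ ln(T_f/T₁) = 354.354 × ln(375.58/438) = -54.48 J/K.
ΔS₂ = m₂c₂ ln(T_f/T₂) = 437.245 × ln(375.58/325) = 63.25 J/K.
ΔS_total = -54.48 + 63.25 = 8.77 J/K.

ΔS_total = 8.77 J/K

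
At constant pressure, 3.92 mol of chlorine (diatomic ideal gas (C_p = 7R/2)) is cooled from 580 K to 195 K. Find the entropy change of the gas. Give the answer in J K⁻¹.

At constant pressure, ΔS = nC_p ln(T₂/T₁) with C_p = 7R/2 = 29.1 J mol⁻¹ K⁻¹.
ΔS = 3.92 × 29.1 × ln(195/580) = -124 J/K.

ΔS = -124 J/K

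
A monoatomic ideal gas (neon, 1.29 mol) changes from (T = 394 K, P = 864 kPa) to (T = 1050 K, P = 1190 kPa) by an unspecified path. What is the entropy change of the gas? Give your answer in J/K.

ΔS = nC_p ln(T₂/T₁) − nR ln(P₂/P₁), with C_p = 5R/2 = 20.79 J mol⁻¹ K⁻¹ for a monoatomic ideal gas.
ΔS = 1.29 × [20.79 × ln(1050/394) − 8.314 × ln(1190/864)] = 22.8 J/K.

ΔS = 22.8 J/K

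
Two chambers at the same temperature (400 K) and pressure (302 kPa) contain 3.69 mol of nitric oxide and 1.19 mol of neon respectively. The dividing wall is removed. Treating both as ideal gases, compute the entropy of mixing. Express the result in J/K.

ΔS_mix = 22.5 J/K

Mole fractions: x_A = 3.69/4.88 = 0.756, x_B = 0.244.
ΔS_mix = −R(n_A ln x_A + n_B ln x_B) = −8.314 × (3.69 ln 0.756 + 1.19 ln 0.244) = 22.5 J/K.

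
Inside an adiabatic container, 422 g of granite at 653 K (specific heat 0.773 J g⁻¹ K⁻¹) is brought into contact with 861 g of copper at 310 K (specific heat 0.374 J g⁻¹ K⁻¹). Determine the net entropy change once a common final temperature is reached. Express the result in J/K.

ΔS_total = 43.9 J/K

Energy balance: T_f = (m₁c₁T₁ + m₂c₂T₂)/(m₁c₁ + m₂c₂) = 482.61 K.
ΔS₁ = m₁c₁ ln(T_f/T₁) = 326.206 × ln(482.61/653) = -98.63 J/K.
ΔS₂ = m₂c₂ ln(T_f/T₂) = 322.014 × ln(482.61/310) = 142.5 J/K.
ΔS_total = -98.63 + 142.5 = 43.9 J/K.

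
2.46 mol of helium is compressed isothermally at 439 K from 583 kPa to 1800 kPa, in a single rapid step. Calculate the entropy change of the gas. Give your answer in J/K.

ΔS_gas = -23.1 J/K

Entropy is a state function, so ΔS_gas depends only on the end states.
For an isothermal ideal gas ΔS_gas = nR ln(P₁/P₂) = 2.46 × 8.314 × ln(583/1800) = -23.1 J/K.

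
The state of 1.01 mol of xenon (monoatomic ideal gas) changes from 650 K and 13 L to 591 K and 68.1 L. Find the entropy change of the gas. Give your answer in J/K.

Entropy is a state function: ΔS = nC_V ln(T₂/T₁) + nR ln(V₂/V₁), with C_V = 3R/2 = 12.47 J mol⁻¹ K⁻¹ for a monoatomic ideal gas.
ΔS = 1.01 × [12.47 × ln(591/650) + 8.314 × ln(68.1/13)] = 12.7 J/K.

ΔS = 12.7 J/K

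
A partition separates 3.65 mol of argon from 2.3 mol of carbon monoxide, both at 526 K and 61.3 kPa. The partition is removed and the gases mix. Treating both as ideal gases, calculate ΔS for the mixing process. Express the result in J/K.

Mole fractions: x_A = 3.65/5.95 = 0.613, x_B = 0.387.
ΔS_mix = −R(n_A ln x_A + n_B ln x_B) = −8.314 × (3.65 ln 0.613 + 2.3 ln 0.387) = 33 J/K.

ΔS_mix = 33 J/K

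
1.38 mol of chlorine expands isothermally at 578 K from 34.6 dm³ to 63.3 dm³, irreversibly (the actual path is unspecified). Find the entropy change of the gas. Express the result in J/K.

Entropy is a state function, so ΔS_gas depends only on the end states.
For an isothermal ideal gas ΔS_gas = nR ln(V₂/V₁) = 1.38 × 8.314 × ln(63.3/34.6) = 6.93 J/K.

ΔS_gas = 6.93 J/K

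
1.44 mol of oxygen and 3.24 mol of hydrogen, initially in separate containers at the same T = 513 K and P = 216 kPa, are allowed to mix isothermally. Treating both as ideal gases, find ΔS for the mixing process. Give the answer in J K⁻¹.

Mole fractions: x_A = 1.44/4.68 = 0.308, x_B = 0.692.
ΔS_mix = −R(n_A ln x_A + n_B ln x_B) = −8.314 × (1.44 ln 0.308 + 3.24 ln 0.692) = 24 J/K.

ΔS_mix = 24 J/K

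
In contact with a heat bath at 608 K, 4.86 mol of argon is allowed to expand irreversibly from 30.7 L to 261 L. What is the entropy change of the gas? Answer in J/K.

Entropy is a state function, so ΔS_gas depends only on the end states.
For an isothermal ideal gas ΔS_gas = nR ln(V₂/V₁) = 4.86 × 8.314 × ln(261/30.7) = 86.5 J/K.

ΔS_gas = 86.5 J/K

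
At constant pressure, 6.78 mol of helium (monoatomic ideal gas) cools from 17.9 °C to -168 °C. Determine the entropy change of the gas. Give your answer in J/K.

In kelvin: T₁ = 291.05 K, T₂ = 105.15 K. At constant pressure, ΔS = nC_p ln(T₂/T₁) with C_p = 5R/2 = 20.79 J mol⁻¹ K⁻¹.
ΔS = 6.78 × 20.79 × ln(105.15/291.05) = -143 J/K.

ΔS = -143 J/K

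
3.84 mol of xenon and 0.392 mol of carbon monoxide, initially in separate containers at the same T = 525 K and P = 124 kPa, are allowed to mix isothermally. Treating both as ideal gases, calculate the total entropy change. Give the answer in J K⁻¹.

Mole fractions: x_A = 3.84/4.23 = 0.907, x_B = 0.0926.
ΔS_mix = −R(n_A ln x_A + n_B ln x_B) = −8.314 × (3.84 ln 0.907 + 0.392 ln 0.0926) = 10.9 J/K.

ΔS_mix = 10.9 J/K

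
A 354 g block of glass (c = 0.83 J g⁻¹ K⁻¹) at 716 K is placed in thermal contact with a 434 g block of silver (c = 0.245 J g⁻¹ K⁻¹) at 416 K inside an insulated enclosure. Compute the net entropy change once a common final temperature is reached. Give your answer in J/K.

Energy balance: T_f = (m₁c₁T₁ + m₂c₂T₂)/(m₁c₁ + m₂c₂) = 636.28 K.
ΔS₁ = m₁c₁ ln(T_f/T₁) = 293.82 × ln(636.28/716) = -34.68 J/K.
ΔS₂ = m₂c₂ ln(T_f/T₂) = 106.33 × ln(636.28/416) = 45.19 J/K.
ΔS_total = -34.68 + 45.19 = 10.5 J/K.

ΔS_total = 10.5 J/K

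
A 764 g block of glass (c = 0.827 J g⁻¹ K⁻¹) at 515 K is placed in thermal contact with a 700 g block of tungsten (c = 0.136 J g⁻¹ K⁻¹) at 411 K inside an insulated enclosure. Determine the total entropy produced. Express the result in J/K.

Energy balance: T_f = (m₁c₁T₁ + m₂c₂T₂)/(m₁c₁ + m₂c₂) = 501.38 K.
ΔS₁ = m₁c₁ ln(T_f/T₁) = 631.828 × ln(501.38/515) = -16.93 J/K.
ΔS₂ = m₂c₂ ln(T_f/T₂) = 95.2 × ln(501.38/411) = 18.92 J/K.
ΔS_total = -16.93 + 18.92 = 1.99 J/K.

ΔS_total = 1.99 J/K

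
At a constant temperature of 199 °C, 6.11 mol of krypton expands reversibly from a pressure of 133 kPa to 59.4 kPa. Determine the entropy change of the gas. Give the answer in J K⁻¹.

For an isothermal ideal gas ΔS_gas = nR ln(P₁/P₂) = 6.11 × 8.314 × ln(133/59.4) = 40.9 J/K.

ΔS_gas = 40.9 J/K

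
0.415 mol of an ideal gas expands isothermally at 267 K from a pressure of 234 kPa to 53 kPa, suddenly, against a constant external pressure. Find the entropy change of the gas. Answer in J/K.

Entropy is a state function, so ΔS_gas depends only on the end states.
For an isothermal ideal gas ΔS_gas = nR ln(P₁/P₂) = 0.415 × 8.314 × ln(234/53) = 5.12 J/K.

ΔS_gas = 5.12 J/K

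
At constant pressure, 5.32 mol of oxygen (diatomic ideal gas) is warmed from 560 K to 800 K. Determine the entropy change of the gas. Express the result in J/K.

ΔS = 55.2 J/K

At constant pressure, ΔS = nC_p ln(T₂/T₁) with C_p = 7R/2 = 29.1 J mol⁻¹ K⁻¹.
ΔS = 5.32 × 29.1 × ln(800/560) = 55.2 J/K.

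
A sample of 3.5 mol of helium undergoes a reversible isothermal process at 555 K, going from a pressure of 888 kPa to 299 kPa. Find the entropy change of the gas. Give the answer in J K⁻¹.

For an isothermal ideal gas ΔS_gas = nR ln(P₁/P₂) = 3.5 × 8.314 × ln(888/299) = 31.7 J/K.

ΔS_gas = 31.7 J/K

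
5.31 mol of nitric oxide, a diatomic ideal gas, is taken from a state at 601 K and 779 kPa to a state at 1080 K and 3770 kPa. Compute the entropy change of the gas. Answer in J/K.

ΔS = 21 J/K

ΔS = nC_p ln(T₂/T₁) − nR ln(P₂/P₁), with C_p = 7R/2 = 29.1 J mol⁻¹ K⁻¹ for a diatomic ideal gas.
ΔS = 5.31 × [29.1 × ln(1080/601) − 8.314 × ln(3770/779)] = 21 J/K.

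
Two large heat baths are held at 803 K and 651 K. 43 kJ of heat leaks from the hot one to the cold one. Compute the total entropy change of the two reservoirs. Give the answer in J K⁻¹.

ΔS_total = 12.5 J/K

ΔS_hot = −Q/T_H = −43000/803 = -53.55 J/K and ΔS_cold = +Q/T_C = 43000/651 = 66.05 J/K.
ΔS_total = -53.55 + 66.05 = 12.5 J/K, positive as the second law requires.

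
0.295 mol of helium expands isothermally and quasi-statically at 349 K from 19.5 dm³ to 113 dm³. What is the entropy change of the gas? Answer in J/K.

For an isothermal ideal gas ΔS_gas = nR ln(V₂/V₁) = 0.295 × 8.314 × ln(113/19.5) = 4.31 J/K.

ΔS_gas = 4.31 J/K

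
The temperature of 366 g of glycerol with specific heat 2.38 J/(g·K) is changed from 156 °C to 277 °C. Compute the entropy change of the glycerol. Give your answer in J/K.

In kelvin: T₁ = 429.15 K, T₂ = 550.15 K. ΔS = ∫dQ_rev/T = m c ln(T₂/T₁) = 366 × 2.38 × ln(550.15/429.15) = 216 J/K.

ΔS = 216 J/K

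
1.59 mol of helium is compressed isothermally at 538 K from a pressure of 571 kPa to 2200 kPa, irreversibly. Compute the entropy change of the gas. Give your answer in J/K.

ΔS_gas = -17.8 J/K

Entropy is a state function, so ΔS_gas depends only on the end states.
For an isothermal ideal gas ΔS_gas = nR ln(P₁/P₂) = 1.59 × 8.314 × ln(571/2200) = -17.8 J/K.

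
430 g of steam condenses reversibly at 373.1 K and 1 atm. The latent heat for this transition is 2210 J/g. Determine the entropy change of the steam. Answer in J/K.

Heat released by the substance: Q = −mL = −430 × 2210 = −950300 J.
At constant T, ΔS = Q_rev/T = −950300 / 373.1 = -2550 J/K.

ΔS = -2550 J/K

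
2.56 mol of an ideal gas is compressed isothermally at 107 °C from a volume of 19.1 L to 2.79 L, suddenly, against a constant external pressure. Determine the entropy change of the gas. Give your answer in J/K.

Entropy is a state function, so ΔS_gas depends only on the end states.
For an isothermal ideal gas ΔS_gas = nR ln(V₂/V₁) = 2.56 × 8.314 × ln(2.79/19.1) = -40.9 J/K.

ΔS_gas = -40.9 J/K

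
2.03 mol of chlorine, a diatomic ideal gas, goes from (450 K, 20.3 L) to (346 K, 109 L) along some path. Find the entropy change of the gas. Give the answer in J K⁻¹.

Entropy is a state function: ΔS = nC_V ln(T₂/T₁) + nR ln(V₂/V₁), with C_V = 5R/2 = 20.79 J mol⁻¹ K⁻¹ for a diatomic ideal gas.
ΔS = 2.03 × [20.79 × ln(346/450) + 8.314 × ln(109/20.3)] = 17.3 J/K.

ΔS = 17.3 J/K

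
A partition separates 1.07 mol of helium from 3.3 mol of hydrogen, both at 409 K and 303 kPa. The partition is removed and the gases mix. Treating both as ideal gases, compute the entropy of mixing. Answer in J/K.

ΔS_mix = 20.2 J/K

Mole fractions: x_A = 1.07/4.37 = 0.245, x_B = 0.755.
ΔS_mix = −R(n_A ln x_A + n_B ln x_B) = −8.314 × (1.07 ln 0.245 + 3.3 ln 0.755) = 20.2 J/K.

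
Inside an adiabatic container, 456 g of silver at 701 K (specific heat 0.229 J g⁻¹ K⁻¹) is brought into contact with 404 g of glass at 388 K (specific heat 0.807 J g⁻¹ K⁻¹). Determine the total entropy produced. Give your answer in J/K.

Energy balance: T_f = (m₁c₁T₁ + m₂c₂T₂)/(m₁c₁ + m₂c₂) = 463.93 K.
ΔS₁ = m₁c₁ ln(T_f/T₁) = 104.424 × ln(463.93/701) = -43.1 J/K.
ΔS₂ = m₂c₂ ln(T_f/T₂) = 326.028 × ln(463.93/388) = 58.27 J/K.
ΔS_total = -43.1 + 58.27 = 15.2 J/K.

ΔS_total = 15.2 J/K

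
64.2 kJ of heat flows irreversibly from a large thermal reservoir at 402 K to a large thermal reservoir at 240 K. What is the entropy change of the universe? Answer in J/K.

ΔS_hot = −Q/T_H = −64200/402 = -159.7 J/K and ΔS_cold = +Q/T_C = 64200/240 = 267.5 J/K.
ΔS_total = -159.7 + 267.5 = 108 J/K, positive as the second law requires.

ΔS_total = 108 J/K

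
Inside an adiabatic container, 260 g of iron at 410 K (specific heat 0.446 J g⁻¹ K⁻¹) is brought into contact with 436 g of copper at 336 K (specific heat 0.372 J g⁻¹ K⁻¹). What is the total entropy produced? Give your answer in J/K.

ΔS_total = 1.35 J/K

Energy balance: T_f = (m₁c₁T₁ + m₂c₂T₂)/(m₁c₁ + m₂c₂) = 366.85 K.
ΔS₁ = m₁c₁ ln(T_f/T₁) = 115.96 × ln(366.85/410) = -12.9 J/K.
ΔS₂ = m₂c₂ ln(T_f/T₂) = 162.192 × ln(366.85/336) = 14.25 J/K.
ΔS_total = -12.9 + 14.25 = 1.35 J/K.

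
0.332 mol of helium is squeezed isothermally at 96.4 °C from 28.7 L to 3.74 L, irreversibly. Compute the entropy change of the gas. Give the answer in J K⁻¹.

ΔS_gas = -5.62 J/K

Entropy is a state function, so ΔS_gas depends only on the end states.
For an isothermal ideal gas ΔS_gas = nR ln(V₂/V₁) = 0.332 × 8.314 × ln(3.74/28.7) = -5.62 J/K.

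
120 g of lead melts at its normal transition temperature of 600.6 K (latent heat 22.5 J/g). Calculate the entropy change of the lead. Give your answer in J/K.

Heat absorbed by the substance: Q = mL = 120 × 22.5 = 2700 J.
At constant T, ΔS = Q_rev/T = 2700 / 600.6 = 4.5 J/K.

ΔS = 4.5 J/K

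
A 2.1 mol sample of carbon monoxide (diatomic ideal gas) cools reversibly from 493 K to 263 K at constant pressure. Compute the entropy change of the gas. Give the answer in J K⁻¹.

ΔS = -38.4 J/K

At constant pressure, ΔS = nC_p ln(T₂/T₁) with C_p = 7R/2 = 29.1 J mol⁻¹ K⁻¹.
ΔS = 2.1 × 29.1 × ln(263/493) = -38.4 J/K.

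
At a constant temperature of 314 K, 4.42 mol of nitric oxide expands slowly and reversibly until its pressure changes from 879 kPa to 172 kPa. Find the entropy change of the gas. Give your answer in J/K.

For an isothermal ideal gas ΔS_gas = nR ln(P₁/P₂) = 4.42 × 8.314 × ln(879/172) = 59.9 J/K.

ΔS_gas = 59.9 J/K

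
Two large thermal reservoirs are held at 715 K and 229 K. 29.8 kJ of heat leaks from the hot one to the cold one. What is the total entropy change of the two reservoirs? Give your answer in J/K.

ΔS_total = 88.5 J/K

ΔS_hot = −Q/T_H = −29800/715 = -41.678 J/K and ΔS_cold = +Q/T_C = 29800/229 = 130.13 J/K.
ΔS_total = -41.678 + 130.13 = 88.5 J/K, positive as the second law requires.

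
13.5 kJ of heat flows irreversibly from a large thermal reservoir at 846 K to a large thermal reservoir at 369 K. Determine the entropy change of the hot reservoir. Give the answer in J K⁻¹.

ΔS_hot = -16 J/K

The hot reservoir loses heat Q, so ΔS_hot = −Q/T_H = −13500/846 = -16 J/K.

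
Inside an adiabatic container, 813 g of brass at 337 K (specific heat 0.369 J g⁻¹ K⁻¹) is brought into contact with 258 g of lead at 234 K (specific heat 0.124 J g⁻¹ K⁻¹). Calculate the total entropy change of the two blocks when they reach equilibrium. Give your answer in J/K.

ΔS_total = 1.74 J/K

Energy balance: T_f = (m₁c₁T₁ + m₂c₂T₂)/(m₁c₁ + m₂c₂) = 327.07 K.
ΔS₁ = m₁c₁ ln(T_f/T₁) = 299.997 × ln(327.07/337) = -8.968 J/K.
ΔS₂ = m₂c₂ ln(T_f/T₂) = 31.992 × ln(327.07/234) = 10.71 J/K.
ΔS_total = -8.968 + 10.71 = 1.74 J/K.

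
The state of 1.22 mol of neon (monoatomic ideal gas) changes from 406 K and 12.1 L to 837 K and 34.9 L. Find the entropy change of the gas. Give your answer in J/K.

ΔS = 21.8 J/K

Entropy is a state function: ΔS = nC_V ln(T₂/T₁) + nR ln(V₂/V₁), with C_V = 3R/2 = 12.47 J mol⁻¹ K⁻¹ for a monoatomic ideal gas.
ΔS = 1.22 × [12.47 × ln(837/406) + 8.314 × ln(34.9/12.1)] = 21.8 J/K.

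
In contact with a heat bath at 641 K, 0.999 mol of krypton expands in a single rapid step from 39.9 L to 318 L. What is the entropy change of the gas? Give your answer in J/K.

Entropy is a state function, so ΔS_gas depends only on the end states.
For an isothermal ideal gas ΔS_gas = nR ln(V₂/V₁) = 0.999 × 8.314 × ln(318/39.9) = 17.2 J/K.

ΔS_gas = 17.2 J/K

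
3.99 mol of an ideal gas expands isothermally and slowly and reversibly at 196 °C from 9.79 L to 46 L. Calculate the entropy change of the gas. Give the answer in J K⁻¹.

For an isothermal ideal gas ΔS_gas = nR ln(V₂/V₁) = 3.99 × 8.314 × ln(46/9.79) = 51.3 J/K.

ΔS_gas = 51.3 J/K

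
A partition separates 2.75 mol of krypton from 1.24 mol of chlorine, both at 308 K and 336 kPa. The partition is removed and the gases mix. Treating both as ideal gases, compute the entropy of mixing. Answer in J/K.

ΔS_mix = 20.6 J/K

Mole fractions: x_A = 2.75/3.99 = 0.689, x_B = 0.311.
ΔS_mix = −R(n_A ln x_A + n_B ln x_B) = −8.314 × (2.75 ln 0.689 + 1.24 ln 0.311) = 20.6 J/K.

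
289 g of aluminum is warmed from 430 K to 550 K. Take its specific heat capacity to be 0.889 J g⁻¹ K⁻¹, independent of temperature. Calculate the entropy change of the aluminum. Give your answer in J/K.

ΔS = ∫dQ_rev/T = m c ln(T₂/T₁) = 289 × 0.889 × ln(550/430) = 63.2 J/K.

ΔS = 63.2 J/K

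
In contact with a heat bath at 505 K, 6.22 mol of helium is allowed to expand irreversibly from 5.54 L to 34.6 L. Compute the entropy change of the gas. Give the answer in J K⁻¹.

ΔS_gas = 94.7 J/K

Entropy is a state function, so ΔS_gas depends only on the end states.
For an isothermal ideal gas ΔS_gas = nR ln(V₂/V₁) = 6.22 × 8.314 × ln(34.6/5.54) = 94.7 J/K.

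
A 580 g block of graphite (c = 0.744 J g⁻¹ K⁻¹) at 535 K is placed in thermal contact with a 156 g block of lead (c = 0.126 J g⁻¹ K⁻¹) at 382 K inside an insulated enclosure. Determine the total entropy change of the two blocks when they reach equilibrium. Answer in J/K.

ΔS_total = 0.964 J/K

Energy balance: T_f = (m₁c₁T₁ + m₂c₂T₂)/(m₁c₁ + m₂c₂) = 528.33 K.
ΔS₁ = m₁c₁ ln(T_f/T₁) = 431.52 × ln(528.33/535) = -5.41013 J/K.
ΔS₂ = m₂c₂ ln(T_f/T₂) = 19.656 × ln(528.33/382) = 6.37461 J/K.
ΔS_total = -5.41013 + 6.37461 = 0.964 J/K.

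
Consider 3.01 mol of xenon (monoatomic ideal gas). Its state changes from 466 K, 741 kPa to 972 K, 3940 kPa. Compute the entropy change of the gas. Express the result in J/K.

ΔS = nC_p ln(T₂/T₁) − nR ln(P₂/P₁), with C_p = 5R/2 = 20.79 J mol⁻¹ K⁻¹ for a monoatomic ideal gas.
ΔS = 3.01 × [20.79 × ln(972/466) − 8.314 × ln(3940/741)] = 4.18 J/K.

ΔS = 4.18 J/K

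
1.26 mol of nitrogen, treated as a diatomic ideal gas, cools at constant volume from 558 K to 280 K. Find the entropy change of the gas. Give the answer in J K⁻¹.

At constant volume, ΔS = nC_V ln(T₂/T₁) with C_V = 5R/2 = 20.79 J mol⁻¹ K⁻¹.
ΔS = 1.26 × 20.79 × ln(280/558) = -18.1 J/K.

ΔS = -18.1 J/K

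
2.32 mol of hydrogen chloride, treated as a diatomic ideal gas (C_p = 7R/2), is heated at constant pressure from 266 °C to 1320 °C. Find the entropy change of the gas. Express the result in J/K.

In kelvin: T₁ = 539.15 K, T₂ = 1593.15 K. At constant pressure, ΔS = nC_p ln(T₂/T₁) with C_p = 7R/2 = 29.1 J mol⁻¹ K⁻¹.
ΔS = 2.32 × 29.1 × ln(1593.15/539.15) = 73.1 J/K.

ΔS = 73.1 J/K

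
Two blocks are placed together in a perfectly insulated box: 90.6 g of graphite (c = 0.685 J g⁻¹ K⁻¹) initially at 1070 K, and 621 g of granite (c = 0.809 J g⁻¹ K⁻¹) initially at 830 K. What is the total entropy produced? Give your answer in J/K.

Energy balance: T_f = (m₁c₁T₁ + m₂c₂T₂)/(m₁c₁ + m₂c₂) = 856.39 K.
ΔS₁ = m₁c₁ ln(T_f/T₁) = 62.061 × ln(856.39/1070) = -13.82 J/K.
ΔS₂ = m₂c₂ ln(T_f/T₂) = 502.389 × ln(856.39/830) = 15.72 J/K.
ΔS_total = -13.82 + 15.72 = 1.9 J/K.

ΔS_total = 1.9 J/K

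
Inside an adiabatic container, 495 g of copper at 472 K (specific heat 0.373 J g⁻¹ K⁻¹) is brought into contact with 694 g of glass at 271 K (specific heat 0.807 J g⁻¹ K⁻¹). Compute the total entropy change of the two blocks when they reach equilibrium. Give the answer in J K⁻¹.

Energy balance: T_f = (m₁c₁T₁ + m₂c₂T₂)/(m₁c₁ + m₂c₂) = 320.83 K.
ΔS₁ = m₁c₁ ln(T_f/T₁) = 184.635 × ln(320.83/472) = -71.28 J/K.
ΔS₂ = m₂c₂ ln(T_f/T₂) = 560.058 × ln(320.83/271) = 94.54 J/K.
ΔS_total = -71.28 + 94.54 = 23.3 J/K.

ΔS_total = 23.3 J/K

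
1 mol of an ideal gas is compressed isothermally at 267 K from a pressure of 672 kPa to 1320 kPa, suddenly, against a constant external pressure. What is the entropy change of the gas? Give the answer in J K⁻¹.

ΔS_gas = -5.61 J/K

Entropy is a state function, so ΔS_gas depends only on the end states.
For an isothermal ideal gas ΔS_gas = nR ln(P₁/P₂) = 1 × 8.314 × ln(672/1320) = -5.61 J/K.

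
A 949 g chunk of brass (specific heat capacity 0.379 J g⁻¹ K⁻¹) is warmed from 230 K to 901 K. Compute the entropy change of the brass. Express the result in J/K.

ΔS = ∫dQ_rev/T = m c ln(T₂/T₁) = 949 × 0.379 × ln(901/230) = 491 J/K.

ΔS = 491 J/K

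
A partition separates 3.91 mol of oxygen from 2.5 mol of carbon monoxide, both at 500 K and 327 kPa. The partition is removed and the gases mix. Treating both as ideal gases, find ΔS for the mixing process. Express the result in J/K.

Mole fractions: x_A = 3.91/6.41 = 0.61, x_B = 0.39.
ΔS_mix = −R(n_A ln x_A + n_B ln x_B) = −8.314 × (3.91 ln 0.61 + 2.5 ln 0.39) = 35.6 J/K.

ΔS_mix = 35.6 J/K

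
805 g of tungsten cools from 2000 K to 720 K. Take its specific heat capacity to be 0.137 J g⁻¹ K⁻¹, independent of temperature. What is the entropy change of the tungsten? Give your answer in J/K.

ΔS = ∫dQ_rev/T = m c ln(T₂/T₁) = 805 × 0.137 × ln(720/2000) = -113 J/K.

ΔS = -113 J/K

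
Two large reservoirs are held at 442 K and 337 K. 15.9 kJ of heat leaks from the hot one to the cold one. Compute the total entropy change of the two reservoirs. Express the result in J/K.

ΔS_hot = −Q/T_H = −15900/442 = -35.97 J/K and ΔS_cold = +Q/T_C = 15900/337 = 47.18 J/K.
ΔS_total = -35.97 + 47.18 = 11.2 J/K, positive as the second law requires.

ΔS_total = 11.2 J/K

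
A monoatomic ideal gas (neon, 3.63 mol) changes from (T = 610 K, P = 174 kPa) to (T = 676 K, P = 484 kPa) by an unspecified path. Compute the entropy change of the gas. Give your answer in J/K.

ΔS = nC_p ln(T₂/T₁) − nR ln(P₂/P₁), with C_p = 5R/2 = 20.79 J mol⁻¹ K⁻¹ for a monoatomic ideal gas.
ΔS = 3.63 × [20.79 × ln(676/610) − 8.314 × ln(484/174)] = -23.1 J/K.

ΔS = -23.1 J/K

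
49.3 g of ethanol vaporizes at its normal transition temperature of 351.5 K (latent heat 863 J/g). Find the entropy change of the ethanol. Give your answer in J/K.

ΔS = 121 J/K

Heat absorbed by the substance: Q = mL = 49.3 × 863 = 42545.9 J.
At constant T, ΔS = Q_rev/T = 42545.9 / 351.5 = 121 J/K.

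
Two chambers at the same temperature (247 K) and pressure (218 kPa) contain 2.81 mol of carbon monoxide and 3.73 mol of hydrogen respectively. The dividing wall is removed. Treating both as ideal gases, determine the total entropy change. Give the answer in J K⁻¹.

ΔS_mix = 37.1 J/K

Mole fractions: x_A = 2.81/6.54 = 0.43, x_B = 0.57.
ΔS_mix = −R(n_A ln x_A + n_B ln x_B) = −8.314 × (2.81 ln 0.43 + 3.73 ln 0.57) = 37.1 J/K.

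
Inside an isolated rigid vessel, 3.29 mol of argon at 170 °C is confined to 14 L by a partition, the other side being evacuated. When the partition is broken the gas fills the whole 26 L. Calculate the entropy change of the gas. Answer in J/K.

ΔS_gas = 16.9 J/K

For an ideal gas in free expansion Q = 0 and W = 0, so T is unchanged.
Entropy is a state function; using a reversible isothermal path, ΔS_gas = nR ln(V₂/V₁) = 3.29 × 8.314 × ln(26/14) = 16.9 J/K.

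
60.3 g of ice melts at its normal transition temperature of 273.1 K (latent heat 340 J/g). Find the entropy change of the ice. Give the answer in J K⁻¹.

ΔS = 75.1 J/K

Heat absorbed by the substance: Q = mL = 60.3 × 340 = 20502 J.
At constant T, ΔS = Q_rev/T = 20502 / 273.1 = 75.1 J/K.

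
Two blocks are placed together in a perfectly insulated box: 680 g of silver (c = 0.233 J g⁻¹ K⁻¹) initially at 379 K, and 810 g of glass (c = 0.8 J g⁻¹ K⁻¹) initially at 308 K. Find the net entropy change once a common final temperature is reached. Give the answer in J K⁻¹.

Energy balance: T_f = (m₁c₁T₁ + m₂c₂T₂)/(m₁c₁ + m₂c₂) = 321.95 K.
ΔS₁ = m₁c₁ ln(T_f/T₁) = 158.44 × ln(321.95/379) = -25.85 J/K.
ΔS₂ = m₂c₂ ln(T_f/T₂) = 648 × ln(321.95/308) = 28.7 J/K.
ΔS_total = -25.85 + 28.7 = 2.85 J/K.

ΔS_total = 2.85 J/K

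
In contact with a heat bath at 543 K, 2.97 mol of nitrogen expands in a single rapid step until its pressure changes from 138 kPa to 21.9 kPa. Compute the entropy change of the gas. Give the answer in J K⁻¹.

ΔS_gas = 45.5 J/K

Entropy is a state function, so ΔS_gas depends only on the end states.
For an isothermal ideal gas ΔS_gas = nR ln(P₁/P₂) = 2.97 × 8.314 × ln(138/21.9) = 45.5 J/K.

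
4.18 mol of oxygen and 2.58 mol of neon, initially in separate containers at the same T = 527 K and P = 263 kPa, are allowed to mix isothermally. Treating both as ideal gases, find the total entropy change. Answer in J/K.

Mole fractions: x_A = 4.18/6.76 = 0.618, x_B = 0.382.
ΔS_mix = −R(n_A ln x_A + n_B ln x_B) = −8.314 × (4.18 ln 0.618 + 2.58 ln 0.382) = 37.4 J/K.

ΔS_mix = 37.4 J/K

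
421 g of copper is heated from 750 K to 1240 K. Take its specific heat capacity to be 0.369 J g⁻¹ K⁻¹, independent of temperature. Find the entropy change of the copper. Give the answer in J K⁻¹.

ΔS = 78.1 J/K

ΔS = ∫dQ_rev/T = m c ln(T₂/T₁) = 421 × 0.369 × ln(1240/750) = 78.1 J/K.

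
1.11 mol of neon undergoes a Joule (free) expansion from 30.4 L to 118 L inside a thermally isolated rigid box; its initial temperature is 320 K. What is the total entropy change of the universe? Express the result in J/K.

ΔS_universe = 12.5 J/K

No heat is exchanged and no work is done, so the ideal-gas temperature stays constant.
Entropy is a state function; using a reversible isothermal path, ΔS_gas = nR ln(V₂/V₁) = 1.11 × 8.314 × ln(118/30.4) = 12.5 J/K.
The insulated surroundings exchange no heat, so ΔS_surr = 0 and ΔS_universe = ΔS_gas.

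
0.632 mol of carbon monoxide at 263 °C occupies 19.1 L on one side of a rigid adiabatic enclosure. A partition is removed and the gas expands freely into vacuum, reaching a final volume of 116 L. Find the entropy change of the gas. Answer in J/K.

ΔS_gas = 9.48 J/K

No heat is exchanged and no work is done, so the ideal-gas temperature stays constant.
Entropy is a state function; using a reversible isothermal path, ΔS_gas = nR ln(V₂/V₁) = 0.632 × 8.314 × ln(116/19.1) = 9.48 J/K.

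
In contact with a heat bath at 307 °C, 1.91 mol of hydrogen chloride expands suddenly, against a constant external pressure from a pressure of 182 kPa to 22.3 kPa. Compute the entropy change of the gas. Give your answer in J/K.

ΔS_gas = 33.3 J/K

Entropy is a state function, so ΔS_gas depends only on the end states.
For an isothermal ideal gas ΔS_gas = nR ln(P₁/P₂) = 1.91 × 8.314 × ln(182/22.3) = 33.3 J/K.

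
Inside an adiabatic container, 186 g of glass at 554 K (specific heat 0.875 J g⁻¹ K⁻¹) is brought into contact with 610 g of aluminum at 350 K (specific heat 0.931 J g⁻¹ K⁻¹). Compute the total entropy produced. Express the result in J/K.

Energy balance: T_f = (m₁c₁T₁ + m₂c₂T₂)/(m₁c₁ + m₂c₂) = 395.44 K.
ΔS₁ = m₁c₁ ln(T_f/T₁) = 162.75 × ln(395.44/554) = -54.87 J/K.
ΔS₂ = m₂c₂ ln(T_f/T₂) = 567.91 × ln(395.44/350) = 69.32 J/K.
ΔS_total = -54.87 + 69.32 = 14.4 J/K.

ΔS_total = 14.4 J/K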